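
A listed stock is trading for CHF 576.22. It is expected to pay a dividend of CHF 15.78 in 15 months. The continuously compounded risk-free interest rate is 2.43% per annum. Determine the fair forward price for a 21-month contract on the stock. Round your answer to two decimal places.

PV(dividends) I = 15.78·e^(−0.0243·15/12)
I = 15.3079
F = (S − I)·e^(rT) = (576.22 − 15.3079) · e^(0.0243·21/12)
= 560.9121 · e^0.042525 = 560.9121 × 1.043442 = CHF 585.28

CHF 585.28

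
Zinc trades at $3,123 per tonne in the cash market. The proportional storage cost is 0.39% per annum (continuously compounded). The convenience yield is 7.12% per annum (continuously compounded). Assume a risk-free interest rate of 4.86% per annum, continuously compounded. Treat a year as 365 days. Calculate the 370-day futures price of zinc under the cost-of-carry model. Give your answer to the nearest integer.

$3,064 per tonne

Net carry = r + u − y = 0.0486 + 0.0039 − 0.0712 = -0.0187
F = S·e^((r+u−y)T) = 3123 · e^(-0.0187 × 370/365) = 3123 · e^-0.018956
= 3123 × 0.981223 = $3,064 per tonne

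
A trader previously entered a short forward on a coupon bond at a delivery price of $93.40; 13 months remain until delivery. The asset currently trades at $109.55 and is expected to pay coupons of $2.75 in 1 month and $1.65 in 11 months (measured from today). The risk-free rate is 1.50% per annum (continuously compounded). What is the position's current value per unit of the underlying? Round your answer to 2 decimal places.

PV(remaining coupons) I = 2.75·e^(−0.0150·1/12) + 1.65·e^(−0.0150·11/12) = 4.3740
Current forward F = (S − I)·e^(rT) = (109.55 − 4.3740)·e^(0.0150·13/12) = 105.1760 × 1.016383 = 106.8991
Value (long) = (F − K)·e^(−rT) = (106.8991 − 93.40) × 0.983881 = 13.2815
Short position value = −(long value) = -$13.28

-$13.28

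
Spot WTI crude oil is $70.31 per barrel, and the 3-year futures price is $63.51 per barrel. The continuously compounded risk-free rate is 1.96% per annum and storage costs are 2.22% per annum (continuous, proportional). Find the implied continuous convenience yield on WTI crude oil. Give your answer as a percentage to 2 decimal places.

F = S·e^((r+u−y)T) ⇒ (r+u−y) = ln(F/S)/T
ln(63.51/70.31) = -0.101717; /T ⇒ -0.033906
y = r + u − ln(F/S)/T = 0.0196 + 0.0222 + 0.033906 = 0.075706
y = 7.57%

7.57%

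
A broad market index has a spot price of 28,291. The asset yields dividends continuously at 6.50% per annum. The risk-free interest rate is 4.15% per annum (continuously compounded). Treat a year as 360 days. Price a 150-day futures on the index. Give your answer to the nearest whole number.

28,015

F = S·e^((r − q)T) = 28291 · e^((0.0415 − 0.0650) × 150/360)
= 28291 · e^-0.009792 = 28291 × 0.990256
F = 28,015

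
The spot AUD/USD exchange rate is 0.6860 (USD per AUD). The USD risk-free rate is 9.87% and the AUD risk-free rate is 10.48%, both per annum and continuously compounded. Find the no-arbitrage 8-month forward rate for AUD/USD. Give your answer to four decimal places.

0.6832

F = S·e^((r_USD − r_AUD)T) = 0.6860 · e^((0.0987 − 0.1048) × 8/12)
= 0.6860 · e^-0.004067 = 0.6860 × 0.995941
F = 0.6832 USD per AUD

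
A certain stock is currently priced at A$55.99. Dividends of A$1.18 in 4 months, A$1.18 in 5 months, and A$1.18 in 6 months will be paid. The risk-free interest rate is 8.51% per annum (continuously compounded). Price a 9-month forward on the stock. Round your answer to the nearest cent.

PV(dividends) I = 1.18·e^(−0.0851·4/12) + 1.18·e^(−0.0851·5/12) + 1.18·e^(−0.0851·6/12)
I = 1.1470 + 1.1389 + 1.1308 = 3.4167
F = (S − I)·e^(rT) = (55.99 − 3.4167) · e^(0.0851·9/12)
= 52.5733 · e^0.063825 = 52.5733 × 1.065906 = A$56.04

A$56.04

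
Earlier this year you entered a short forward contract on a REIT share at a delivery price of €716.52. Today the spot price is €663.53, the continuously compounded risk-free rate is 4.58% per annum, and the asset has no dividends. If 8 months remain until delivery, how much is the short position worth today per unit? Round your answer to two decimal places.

€31.44

Current fair forward for the remaining 8 months: F = S·e^(r·T), r = 0.0458
F = 663.53 · e^(0.0458 × 8/12) = 663.53 × 1.031004 = 684.1021
Value of long forward = (F − K)·e^(−rT) = (684.1021 − 716.52) · e^(−0.0458·8/12)
= -32.4179 × 0.969928 = -31.44
Short position value = −(long value) = €31.44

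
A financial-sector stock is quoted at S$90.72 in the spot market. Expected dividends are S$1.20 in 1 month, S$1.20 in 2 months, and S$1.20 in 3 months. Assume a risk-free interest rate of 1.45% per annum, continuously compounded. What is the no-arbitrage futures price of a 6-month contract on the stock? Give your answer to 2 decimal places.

PV(dividends) I = 1.20·e^(−0.0145·1/12) + 1.20·e^(−0.0145·2/12) + 1.20·e^(−0.0145·3/12)
I = 1.1986 + 1.1971 + 1.1957 = 3.5914
F = (S − I)·e^(rT) = (90.72 − 3.5914) · e^(0.0145·6/12)
= 87.1286 · e^0.007250 = 87.1286 × 1.007276 = S$87.76

S$87.76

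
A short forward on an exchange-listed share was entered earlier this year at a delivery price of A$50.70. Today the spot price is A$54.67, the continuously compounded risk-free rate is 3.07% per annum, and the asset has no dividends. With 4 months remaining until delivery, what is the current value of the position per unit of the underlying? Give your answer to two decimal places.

-A$4.49

Current fair forward for the remaining 4 months: F = S·e^(r·T), r = 0.0307
F = 54.67 · e^(0.0307 × 4/12) = 54.67 × 1.010286 = 55.2323
Value of long forward = (F − K)·e^(−rT) = (55.2323 − 50.70) · e^(−0.0307·4/12)
= 4.5323 × 0.989819 = 4.49
Short position value = −(long value) = -A$4.49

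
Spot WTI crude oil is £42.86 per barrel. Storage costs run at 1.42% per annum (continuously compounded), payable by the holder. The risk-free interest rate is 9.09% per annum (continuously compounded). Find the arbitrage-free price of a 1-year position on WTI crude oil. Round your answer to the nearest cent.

£47.61 per barrel

Net carry = r + u − y = 0.0909 + 0.0142 − 0.0000 = 0.1051
F = S·e^((r+u−y)T) = 42.86 · e^(0.1051 × 1) = 42.86 · e^0.105100
= 42.86 × 1.110822 = £47.61 per barrel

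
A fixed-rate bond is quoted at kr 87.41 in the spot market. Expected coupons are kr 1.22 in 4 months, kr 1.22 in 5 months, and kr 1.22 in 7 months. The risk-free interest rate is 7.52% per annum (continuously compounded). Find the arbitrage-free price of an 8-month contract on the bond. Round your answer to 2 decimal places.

kr 88.18

PV(coupons) I = 1.22·e^(−0.0752·4/12) + 1.22·e^(−0.0752·5/12) + 1.22·e^(−0.0752·7/12)
I = 1.1898 + 1.1824 + 1.1676 = 3.5398
F = (S − I)·e^(rT) = (87.41 − 3.5398) · e^(0.0752·8/12)
= 83.8702 · e^0.050133 = 83.8702 × 1.051411 = kr 88.18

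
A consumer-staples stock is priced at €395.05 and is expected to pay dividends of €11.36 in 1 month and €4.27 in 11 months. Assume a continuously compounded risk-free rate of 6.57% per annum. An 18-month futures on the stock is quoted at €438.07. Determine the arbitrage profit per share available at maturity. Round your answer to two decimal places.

PV(dividends) I = 11.36·e^(−0.0657·1/12) + 4.27·e^(−0.0657·11/12) = 15.3184
Fair futures F* = (S − I)·e^(rT) = (395.05 − 15.3184)·e^0.098550 = 379.7316 × 1.103570 = 419.0604
Market €438.07 > fair 419.0604: forward overpriced → cash-and-carry (borrow at r, buy the stock and collect the dividends, short the forward).
Profit at T = |F_mkt − F*| = |438.07 − 419.0604| = €19.01 per share

€19.01 per share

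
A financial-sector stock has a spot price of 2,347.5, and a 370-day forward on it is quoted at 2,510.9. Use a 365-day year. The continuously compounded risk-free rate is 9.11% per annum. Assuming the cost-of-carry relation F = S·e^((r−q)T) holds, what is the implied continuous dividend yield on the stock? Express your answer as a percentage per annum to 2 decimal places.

2.47%

From F = S·e^((r−q)T): (r − q) = ln(F/S)/T
ln(2510.9/2347.5) = ln(1.069606) = 0.067290
(r − q) = 0.067290 / (370/365) = 0.066381
q = r − ln(F/S)/T = 0.0911 − 0.066381 = 0.024719
q = 2.47%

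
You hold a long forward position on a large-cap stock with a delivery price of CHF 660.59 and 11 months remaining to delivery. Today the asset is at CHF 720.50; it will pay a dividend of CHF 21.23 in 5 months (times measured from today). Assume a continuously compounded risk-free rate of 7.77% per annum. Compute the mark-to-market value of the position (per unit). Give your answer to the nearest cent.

PV(remaining dividends) I = 21.23·e^(−0.0777·5/12) = 20.5537
Current forward F = (S − I)·e^(rT) = (720.50 − 20.5537)·e^(0.0777·11/12) = 699.9463 × 1.073823 = 751.6184
Value (long) = (F − K)·e^(−rT) = (751.6184 − 660.59) × 0.931252 = 84.7704
Value = CHF 84.77

CHF 84.77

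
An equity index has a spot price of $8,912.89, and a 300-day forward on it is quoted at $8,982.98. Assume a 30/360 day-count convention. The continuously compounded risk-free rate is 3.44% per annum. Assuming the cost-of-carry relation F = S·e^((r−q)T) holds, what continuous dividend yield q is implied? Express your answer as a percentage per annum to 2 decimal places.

From F = S·e^((r−q)T): (r − q) = ln(F/S)/T
ln(8982.98/8912.89) = ln(1.007864) = 0.007833
(r − q) = 0.007833 / (300/360) = 0.009400
q = r − ln(F/S)/T = 0.0344 − 0.009400 = 0.025000
q = 2.50%

2.50%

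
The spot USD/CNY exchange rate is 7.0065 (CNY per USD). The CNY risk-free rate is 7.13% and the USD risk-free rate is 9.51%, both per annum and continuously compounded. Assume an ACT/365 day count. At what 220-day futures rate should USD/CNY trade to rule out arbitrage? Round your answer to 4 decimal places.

F = S·e^((r_CNY − r_USD)T) = 7.0065 · e^((0.0713 − 0.0951) × 220/365)
= 7.0065 · e^-0.014345 = 7.0065 × 0.985757
F = 6.9067 CNY per USD

6.9067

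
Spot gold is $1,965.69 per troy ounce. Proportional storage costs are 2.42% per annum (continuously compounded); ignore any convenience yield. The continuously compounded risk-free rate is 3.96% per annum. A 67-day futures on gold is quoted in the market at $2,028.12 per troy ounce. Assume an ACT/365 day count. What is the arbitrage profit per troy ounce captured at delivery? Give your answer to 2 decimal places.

Fair futures: F* = S·e^(carry·T), with carry = (r + u) = 0.0396 + 0.0242 = 0.0638
F* = 1965.69 · e^(0.0638 × 67/365) = 1965.69 · e^0.01171123 = 1965.69 × 1.01178007 = $1988.8460
Market $2028.12 > fair $1988.8460: forward overpriced → cash-and-carry (buy spot, short the forward).
At maturity, profit = |F_mkt − F*| = |2028.12 − 1988.8460| = $39.27 per troy ounce

$39.27 per troy ounce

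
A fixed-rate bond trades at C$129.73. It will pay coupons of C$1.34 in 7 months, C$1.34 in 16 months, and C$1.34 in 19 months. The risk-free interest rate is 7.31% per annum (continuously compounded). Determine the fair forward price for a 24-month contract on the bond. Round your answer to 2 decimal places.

PV(coupons) I = 1.34·e^(−0.0731·7/12) + 1.34·e^(−0.0731·16/12) + 1.34·e^(−0.0731·19/12)
I = 1.2841 + 1.2156 + 1.1935 = 3.6932
F = (S − I)·e^(rT) = (129.73 − 3.6932) · e^(0.0731·24/12)
= 126.0368 · e^0.146200 = 126.0368 × 1.157428 = C$145.88

C$145.88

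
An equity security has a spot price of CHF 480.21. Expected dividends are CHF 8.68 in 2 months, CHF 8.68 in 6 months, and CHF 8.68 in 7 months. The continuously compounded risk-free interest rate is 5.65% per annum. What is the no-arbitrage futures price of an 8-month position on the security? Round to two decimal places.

PV(dividends) I = 8.68·e^(−0.0565·2/12) + 8.68·e^(−0.0565·6/12) + 8.68·e^(−0.0565·7/12)
I = 8.5986 + 8.4382 + 8.3986 = 25.4354
F = (S − I)·e^(rT) = (480.21 − 25.4354) · e^(0.0565·8/12)
= 454.7746 · e^0.037667 = 454.7746 × 1.038385 = CHF 472.23

CHF 472.23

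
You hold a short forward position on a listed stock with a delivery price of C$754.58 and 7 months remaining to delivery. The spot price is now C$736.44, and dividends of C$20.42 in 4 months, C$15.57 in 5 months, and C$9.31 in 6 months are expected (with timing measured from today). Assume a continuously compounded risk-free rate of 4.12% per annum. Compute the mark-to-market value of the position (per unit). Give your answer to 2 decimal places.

PV(remaining dividends) I = 20.42·e^(−0.0412·4/12) + 15.57·e^(−0.0412·5/12) + 9.31·e^(−0.0412·6/12) = 44.5667
Current forward F = (S − I)·e^(rT) = (736.44 − 44.5667)·e^(0.0412·7/12) = 691.8733 × 1.024324 = 708.7024
Value (long) = (F − K)·e^(−rT) = (708.7024 − 754.58) × 0.976253 = -44.7881
Short position value = −(long value) = C$44.79

C$44.79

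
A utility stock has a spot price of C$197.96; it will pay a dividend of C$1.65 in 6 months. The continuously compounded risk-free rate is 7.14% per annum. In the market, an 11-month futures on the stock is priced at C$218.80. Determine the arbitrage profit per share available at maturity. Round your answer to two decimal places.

C$9.15 per share

PV(dividends) I = 1.65·e^(−0.0714·6/12) = 1.5921
Fair futures F* = (S − I)·e^(rT) = (197.96 − 1.5921)·e^0.065450 = 196.3679 × 1.067639 = 209.6500
Market C$218.80 > fair 209.6500: forward overpriced → cash-and-carry (borrow at r, buy the stock and collect the dividends, short the forward).
Profit at T = |F_mkt − F*| = |218.80 − 209.6500| = C$9.15 per share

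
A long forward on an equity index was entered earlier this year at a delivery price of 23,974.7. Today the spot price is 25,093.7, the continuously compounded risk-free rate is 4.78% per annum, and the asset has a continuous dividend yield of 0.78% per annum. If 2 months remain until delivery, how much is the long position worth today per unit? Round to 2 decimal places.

Current fair forward for the remaining 2 months: F = S·e^((r − q)·T), (r − q) = 0.0478 − 0.0078 = 0.0400
F = 25093.7 · e^(0.0400 × 2/12) = 25093.7 × 1.00668894 = 25261.5503
Value of long forward = (F − K)·e^(−rT) = (25261.5503 − 23974.7) · e^(−0.0478·2/12)
= 1286.8503 × 0.99206498 = 1276.64

1276.64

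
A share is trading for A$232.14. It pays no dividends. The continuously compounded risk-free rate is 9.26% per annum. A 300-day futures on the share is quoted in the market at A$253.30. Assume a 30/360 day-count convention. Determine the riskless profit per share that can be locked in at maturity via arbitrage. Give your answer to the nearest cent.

A$2.54 per share

Fair futures: F* = S·e^(carry·T), with carry = r = 0.0926
F* = 232.14 · e^(0.0926 × 300/360) = 232.14 · e^0.077167 = 232.14 × 1.080222 = A$250.7627
Market A$253.30 > fair A$250.7627: forward overpriced → cash-and-carry (buy spot, short the forward).
At maturity, profit = |F_mkt − F*| = |253.30 − 250.7627| = A$2.54 per share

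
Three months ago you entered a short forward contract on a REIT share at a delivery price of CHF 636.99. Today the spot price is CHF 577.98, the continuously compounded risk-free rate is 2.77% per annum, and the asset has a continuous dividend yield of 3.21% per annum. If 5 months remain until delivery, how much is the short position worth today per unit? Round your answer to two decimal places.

CHF 59.38

Current fair forward for the remaining 5 months: F = S·e^((r − q)·T), (r − q) = 0.0277 − 0.0321 = -0.0044
F = 577.98 · e^(-0.0044 × 5/12) = 577.98 × 0.998168 = 576.9211
Value of long forward = (F − K)·e^(−rT) = (576.9211 − 636.99) · e^(−0.0277·5/12)
= -60.0689 × 0.988525 = -59.38
Short position value = −(long value) = CHF 59.38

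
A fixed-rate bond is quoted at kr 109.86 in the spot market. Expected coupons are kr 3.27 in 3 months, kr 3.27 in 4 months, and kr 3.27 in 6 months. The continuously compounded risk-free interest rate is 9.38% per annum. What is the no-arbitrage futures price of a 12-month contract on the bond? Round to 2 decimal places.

kr 110.25

PV(coupons) I = 3.27·e^(−0.0938·3/12) + 3.27·e^(−0.0938·4/12) + 3.27·e^(−0.0938·6/12)
I = 3.1942 + 3.1693 + 3.1202 = 9.4837
F = (S − I)·e^(rT) = (109.86 − 9.4837) · e^(0.0938·12/12)
= 100.3763 · e^0.093800 = 100.3763 × 1.098340 = kr 110.25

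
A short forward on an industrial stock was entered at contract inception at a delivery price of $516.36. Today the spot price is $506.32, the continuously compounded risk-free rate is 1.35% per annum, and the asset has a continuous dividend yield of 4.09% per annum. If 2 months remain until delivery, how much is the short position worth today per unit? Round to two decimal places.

$12.32

Current fair forward for the remaining 2 months: F = S·e^((r − q)·T), (r − q) = 0.0135 − 0.0409 = -0.0274
F = 506.32 · e^(-0.0274 × 2/12) = 506.32 × 0.995444 = 504.0132
Value of long forward = (F − K)·e^(−rT) = (504.0132 − 516.36) · e^(−0.0135·2/12)
= -12.3468 × 0.997753 = -12.32
Short position value = −(long value) = $12.32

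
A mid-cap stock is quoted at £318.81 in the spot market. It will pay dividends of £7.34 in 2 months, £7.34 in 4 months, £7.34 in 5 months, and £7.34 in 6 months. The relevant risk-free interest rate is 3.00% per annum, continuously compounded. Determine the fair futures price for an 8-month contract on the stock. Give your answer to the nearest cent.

£295.61

PV(dividends) I = 7.34·e^(−0.0300·2/12) + 7.34·e^(−0.0300·4/12) + 7.34·e^(−0.0300·5/12) + 7.34·e^(−0.0300·6/12)
I = 7.3034 + 7.2670 + 7.2488 + 7.2307 = 29.0499
F = (S − I)·e^(rT) = (318.81 − 29.0499) · e^(0.0300·8/12)
= 289.7601 · e^0.020000 = 289.7601 × 1.020201 = £295.61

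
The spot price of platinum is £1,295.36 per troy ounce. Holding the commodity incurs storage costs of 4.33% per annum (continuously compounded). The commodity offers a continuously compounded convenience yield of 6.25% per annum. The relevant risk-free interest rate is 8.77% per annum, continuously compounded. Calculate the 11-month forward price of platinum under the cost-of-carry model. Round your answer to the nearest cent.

Net carry = r + u − y = 0.0877 + 0.0433 − 0.0625 = 0.0685
F = S·e^((r+u−y)T) = 1295.36 · e^(0.0685 × 11/12) = 1295.36 · e^0.06279167
= 1295.36 × 1.06480499 = £1,379.31 per troy ounce

£1,379.31 per troy ounce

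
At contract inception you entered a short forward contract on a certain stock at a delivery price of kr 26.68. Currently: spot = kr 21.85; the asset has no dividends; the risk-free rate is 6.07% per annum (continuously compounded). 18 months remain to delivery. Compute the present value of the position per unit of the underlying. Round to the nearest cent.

kr 2.51

Current fair forward for the remaining 18 months: F = S·e^(r·T), r = 0.0607
F = 21.85 · e^(0.0607 × 18/12) = 21.85 × 1.095324 = 23.9328
Value of long forward = (F − K)·e^(−rT) = (23.9328 − 26.68) · e^(−0.0607·18/12)
= -2.7472 × 0.912972 = -2.51
Short position value = −(long value) = kr 2.51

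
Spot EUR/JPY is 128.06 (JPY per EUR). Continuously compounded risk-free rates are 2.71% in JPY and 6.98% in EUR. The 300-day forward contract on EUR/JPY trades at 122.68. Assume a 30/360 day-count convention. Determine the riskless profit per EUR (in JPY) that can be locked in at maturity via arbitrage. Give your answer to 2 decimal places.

Fair forward: F* = S·e^(carry·T), with carry = (r_JPY − r_EUR) = 0.0271 − 0.0698 = -0.0427
F* = 128.06 · e^(-0.0427 × 300/360) = 128.06 · e^-0.035583 = 128.06 × 0.965043 = 123.5834
Market 122.68 < fair 123.5834: forward underpriced → reverse cash-and-carry (short spot, go long the forward).
At maturity, profit = |F_mkt − F*| = |122.68 − 123.5834| = 0.90 per EUR (in JPY)

0.90 per EUR (in JPY)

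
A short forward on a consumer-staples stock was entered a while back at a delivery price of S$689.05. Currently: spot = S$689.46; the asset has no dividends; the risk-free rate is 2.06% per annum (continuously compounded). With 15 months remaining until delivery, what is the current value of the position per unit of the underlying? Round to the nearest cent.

-S$17.93

Current fair forward for the remaining 15 months: F = S·e^(r·T), r = 0.0206
F = 689.46 · e^(0.0206 × 15/12) = 689.46 × 1.026084 = 707.4439
Value of long forward = (F − K)·e^(−rT) = (707.4439 − 689.05) · e^(−0.0206·15/12)
= 18.3939 × 0.974579 = 17.93
Short position value = −(long value) = -S$17.93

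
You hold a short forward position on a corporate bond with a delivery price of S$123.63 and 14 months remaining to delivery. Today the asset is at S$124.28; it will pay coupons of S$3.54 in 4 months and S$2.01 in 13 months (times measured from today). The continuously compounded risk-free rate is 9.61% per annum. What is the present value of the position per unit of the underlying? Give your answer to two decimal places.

PV(remaining coupons) I = 3.54·e^(−0.0961·4/12) + 2.01·e^(−0.0961·13/12) = 5.2397
Current forward F = (S − I)·e^(rT) = (124.28 − 5.2397)·e^(0.0961·14/12) = 119.0403 × 1.118643 = 133.1636
Value (long) = (F − K)·e^(−rT) = (133.1636 − 123.63) × 0.893940 = 8.5225
Short position value = −(long value) = -S$8.52

-S$8.52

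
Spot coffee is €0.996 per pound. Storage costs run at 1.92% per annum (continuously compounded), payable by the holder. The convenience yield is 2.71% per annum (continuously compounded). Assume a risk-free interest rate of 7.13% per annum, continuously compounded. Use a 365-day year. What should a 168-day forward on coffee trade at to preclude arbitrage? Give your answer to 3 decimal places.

Net carry = r + u − y = 0.0713 + 0.0192 − 0.0271 = 0.0634
F = S·e^((r+u−y)T) = 0.996 · e^(0.0634 × 168/365) = 0.996 · e^0.029181
= 0.996 × 1.029611 = €1.025 per pound

€1.025 per pound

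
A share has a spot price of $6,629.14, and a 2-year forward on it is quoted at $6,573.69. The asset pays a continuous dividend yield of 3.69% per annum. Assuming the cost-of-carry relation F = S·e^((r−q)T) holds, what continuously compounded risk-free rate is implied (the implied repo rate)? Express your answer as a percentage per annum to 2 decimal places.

3.27%

From F = S·e^((r−q)T): (r − q) = ln(F/S)/T
ln(6573.69/6629.14) = ln(0.991635) = -0.008400
(r − q) = -0.008400 / (2) = -0.004200
r = ln(F/S)/T + q = -0.004200 + 0.0369 = 0.032700
r = 3.27%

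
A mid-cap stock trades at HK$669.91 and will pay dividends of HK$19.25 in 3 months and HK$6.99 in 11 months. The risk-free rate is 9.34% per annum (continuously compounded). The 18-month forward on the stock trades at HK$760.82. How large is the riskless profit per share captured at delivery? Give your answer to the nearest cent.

HK$19.18 per share

PV(dividends) I = 19.25·e^(−0.0934·3/12) + 6.99·e^(−0.0934·11/12) = 25.2222
Fair forward F* = (S − I)·e^(rT) = (669.91 − 25.2222)·e^0.140100 = 644.6878 × 1.150389 = 741.6418
Market HK$760.82 > fair 741.6418: forward overpriced → cash-and-carry (borrow at r, buy the stock and collect the dividends, short the forward).
Profit at T = |F_mkt − F*| = |760.82 − 741.6418| = HK$19.18 per share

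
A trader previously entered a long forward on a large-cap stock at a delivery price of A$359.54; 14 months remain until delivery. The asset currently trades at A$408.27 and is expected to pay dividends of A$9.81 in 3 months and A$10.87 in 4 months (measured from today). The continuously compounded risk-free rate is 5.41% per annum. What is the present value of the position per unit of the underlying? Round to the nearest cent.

PV(remaining dividends) I = 9.81·e^(−0.0541·3/12) + 10.87·e^(−0.0541·4/12) = 20.3539
Current forward F = (S − I)·e^(rT) = (408.27 − 20.3539)·e^(0.0541·14/12) = 387.9161 × 1.065151 = 413.1892
Value (long) = (F − K)·e^(−rT) = (413.1892 − 359.54) × 0.938834 = 50.3677
Value = A$50.37

A$50.37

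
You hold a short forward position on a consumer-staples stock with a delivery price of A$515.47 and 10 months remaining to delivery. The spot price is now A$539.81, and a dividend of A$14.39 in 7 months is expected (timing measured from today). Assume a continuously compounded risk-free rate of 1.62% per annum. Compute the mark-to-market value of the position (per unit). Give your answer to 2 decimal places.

-A$17.00

PV(remaining dividends) I = 14.39·e^(−0.0162·7/12) = 14.2547
Current forward F = (S − I)·e^(rT) = (539.81 − 14.2547)·e^(0.0162·10/12) = 525.5553 × 1.013592 = 532.6986
Value (long) = (F − K)·e^(−rT) = (532.6986 − 515.47) × 0.986591 = 16.9976
Short position value = −(long value) = -A$17.00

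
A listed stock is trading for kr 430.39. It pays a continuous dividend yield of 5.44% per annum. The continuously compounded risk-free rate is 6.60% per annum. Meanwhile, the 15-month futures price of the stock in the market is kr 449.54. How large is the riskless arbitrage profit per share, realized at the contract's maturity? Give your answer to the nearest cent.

Fair futures: F* = S·e^(carry·T), with carry = (r − q) = 0.0660 − 0.0544 = 0.0116
F* = 430.39 · e^(0.0116 × 15/12) = 430.39 · e^0.014500 = 430.39 × 1.014606 = kr 436.6763
Market kr 449.54 > fair kr 436.6763: forward overpriced → cash-and-carry (buy spot, short the forward).
At maturity, profit = |F_mkt − F*| = |449.54 − 436.6763| = kr 12.86 per share

kr 12.86 per share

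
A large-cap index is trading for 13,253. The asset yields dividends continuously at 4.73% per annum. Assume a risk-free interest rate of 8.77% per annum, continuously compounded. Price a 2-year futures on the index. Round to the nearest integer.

F = S·e^((r − q)T) = 13253 · e^((0.0877 − 0.0473) × 2)
= 13253 · e^0.080800 = 13253 × 1.084154
F = 14,368

14,368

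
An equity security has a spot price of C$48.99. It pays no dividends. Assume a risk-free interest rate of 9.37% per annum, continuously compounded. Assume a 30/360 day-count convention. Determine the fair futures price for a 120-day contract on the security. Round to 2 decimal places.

C$50.54

F = S·e^(rT) = 48.99 · e^(0.0937 × 120/360)
= 48.99 · e^0.031233 = 48.99 × 1.031726
F = C$50.54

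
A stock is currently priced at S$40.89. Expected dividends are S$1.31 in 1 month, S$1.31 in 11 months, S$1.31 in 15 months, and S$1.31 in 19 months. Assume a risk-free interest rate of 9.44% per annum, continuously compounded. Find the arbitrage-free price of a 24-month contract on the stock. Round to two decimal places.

S$43.60

PV(dividends) I = 1.31·e^(−0.0944·1/12) + 1.31·e^(−0.0944·11/12) + 1.31·e^(−0.0944·15/12) + 1.31·e^(−0.0944·19/12)
I = 1.2997 + 1.2014 + 1.1642 + 1.1281 = 4.7934
F = (S − I)·e^(rT) = (40.89 − 4.7934) · e^(0.0944·24/12)
= 36.0966 · e^0.188800 = 36.0966 × 1.207799 = S$43.60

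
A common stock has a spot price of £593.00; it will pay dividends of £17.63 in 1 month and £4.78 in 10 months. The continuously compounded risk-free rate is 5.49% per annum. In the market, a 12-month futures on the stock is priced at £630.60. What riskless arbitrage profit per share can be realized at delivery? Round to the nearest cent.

£27.50 per share

PV(dividends) I = 17.63·e^(−0.0549·1/12) + 4.78·e^(−0.0549·10/12) = 22.1158
Fair futures F* = (S − I)·e^(rT) = (593.00 − 22.1158)·e^0.054900 = 570.8842 × 1.056435 = 603.1020
Market £630.60 > fair 603.1020: forward overpriced → cash-and-carry (borrow at r, buy the stock and collect the dividends, short the forward).
Profit at T = |F_mkt − F*| = |630.60 − 603.1020| = £27.50 per share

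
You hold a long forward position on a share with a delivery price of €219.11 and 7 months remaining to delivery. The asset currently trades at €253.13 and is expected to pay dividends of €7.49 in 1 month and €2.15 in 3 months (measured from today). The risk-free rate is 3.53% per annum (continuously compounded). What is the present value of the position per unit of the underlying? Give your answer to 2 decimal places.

PV(remaining dividends) I = 7.49·e^(−0.0353·1/12) + 2.15·e^(−0.0353·3/12) = 9.5991
Current forward F = (S − I)·e^(rT) = (253.13 − 9.5991)·e^(0.0353·7/12) = 243.5309 × 1.020805 = 248.5976
Value (long) = (F − K)·e^(−rT) = (248.5976 − 219.11) × 0.979619 = 28.8866
Value = €28.89

€28.89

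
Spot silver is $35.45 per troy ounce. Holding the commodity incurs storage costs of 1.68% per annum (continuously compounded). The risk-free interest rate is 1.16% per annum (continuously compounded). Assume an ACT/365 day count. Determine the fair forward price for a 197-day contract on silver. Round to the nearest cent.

Net carry = r + u − y = 0.0116 + 0.0168 − 0.0000 = 0.0284
F = S·e^((r+u−y)T) = 35.45 · e^(0.0284 × 197/365) = 35.45 · e^0.015328
= 35.45 × 1.015446 = $36.00 per troy ounce

$36.00 per troy ounce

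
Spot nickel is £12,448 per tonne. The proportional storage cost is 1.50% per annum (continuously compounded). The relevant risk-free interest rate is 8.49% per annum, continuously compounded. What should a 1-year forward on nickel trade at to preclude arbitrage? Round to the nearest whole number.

Net carry = r + u − y = 0.0849 + 0.0150 − 0.0000 = 0.0999
F = S·e^((r+u−y)T) = 12448 · e^(0.0999 × 1) = 12448 · e^0.099900
= 12448 × 1.105060 = £13,756 per tonne

£13,756 per tonne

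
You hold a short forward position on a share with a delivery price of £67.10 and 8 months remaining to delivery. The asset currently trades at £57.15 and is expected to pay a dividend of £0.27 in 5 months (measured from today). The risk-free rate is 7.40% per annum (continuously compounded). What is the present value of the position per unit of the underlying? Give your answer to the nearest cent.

PV(remaining dividends) I = 0.27·e^(−0.0740·5/12) = 0.2618
Current forward F = (S − I)·e^(rT) = (57.15 − 0.2618)·e^(0.0740·8/12) = 56.8882 × 1.050570 = 59.7650
Value (long) = (F − K)·e^(−rT) = (59.7650 − 67.10) × 0.951864 = -6.9819
Short position value = −(long value) = £6.98

£6.98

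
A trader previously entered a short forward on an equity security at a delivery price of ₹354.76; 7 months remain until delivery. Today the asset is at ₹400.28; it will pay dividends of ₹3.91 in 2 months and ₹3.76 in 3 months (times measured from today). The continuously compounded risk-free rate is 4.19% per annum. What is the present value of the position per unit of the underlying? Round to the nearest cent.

PV(remaining dividends) I = 3.91·e^(−0.0419·2/12) + 3.76·e^(−0.0419·3/12) = 7.6036
Current forward F = (S − I)·e^(rT) = (400.28 − 7.6036)·e^(0.0419·7/12) = 392.6764 × 1.024743 = 402.3924
Value (long) = (F − K)·e^(−rT) = (402.3924 − 354.76) × 0.975855 = 46.4823
Short position value = −(long value) = -₹46.48

-₹46.48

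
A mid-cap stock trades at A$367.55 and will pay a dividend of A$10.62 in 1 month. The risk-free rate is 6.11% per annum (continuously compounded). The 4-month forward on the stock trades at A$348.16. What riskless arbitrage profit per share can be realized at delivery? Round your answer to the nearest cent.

A$16.17 per share

PV(dividends) I = 10.62·e^(−0.0611·1/12) = 10.5661
Fair forward F* = (S − I)·e^(rT) = (367.55 − 10.5661)·e^0.020367 = 356.9839 × 1.020576 = 364.3292
Market A$348.16 < fair 364.3292: forward underpriced → reverse cash-and-carry (short the stock, invest proceeds at r, pay the dividends, go long the forward).
Profit at T = |F_mkt − F*| = |348.16 − 364.3292| = A$16.17 per share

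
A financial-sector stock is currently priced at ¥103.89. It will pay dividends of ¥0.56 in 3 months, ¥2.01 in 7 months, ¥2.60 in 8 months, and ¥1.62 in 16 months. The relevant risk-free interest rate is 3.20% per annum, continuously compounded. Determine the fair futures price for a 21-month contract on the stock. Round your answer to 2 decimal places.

PV(dividends) I = 0.56·e^(−0.0320·3/12) + 2.01·e^(−0.0320·7/12) + 2.60·e^(−0.0320·8/12) + 1.62·e^(−0.0320·16/12)
I = 0.5555 + 1.9728 + 2.5451 + 1.5523 = 6.6257
F = (S − I)·e^(rT) = (103.89 − 6.6257) · e^(0.0320·21/12)
= 97.2643 · e^0.056000 = 97.2643 × 1.057598 = ¥102.87

¥102.87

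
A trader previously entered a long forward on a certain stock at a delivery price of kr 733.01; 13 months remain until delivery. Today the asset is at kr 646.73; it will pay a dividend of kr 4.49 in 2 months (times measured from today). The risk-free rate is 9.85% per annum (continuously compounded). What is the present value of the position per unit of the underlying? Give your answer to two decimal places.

-kr 16.51

PV(remaining dividends) I = 4.49·e^(−0.0985·2/12) = 4.4169
Current forward F = (S − I)·e^(rT) = (646.73 − 4.4169)·e^(0.0985·13/12) = 642.3131 × 1.112610 = 714.6440
Value (long) = (F − K)·e^(−rT) = (714.6440 − 733.01) × 0.898788 = -16.5071
Value = -kr 16.51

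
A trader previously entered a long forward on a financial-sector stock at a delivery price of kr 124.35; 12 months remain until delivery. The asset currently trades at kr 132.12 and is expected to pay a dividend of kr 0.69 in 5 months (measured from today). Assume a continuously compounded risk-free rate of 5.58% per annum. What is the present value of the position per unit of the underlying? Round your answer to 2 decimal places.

kr 13.84

PV(remaining dividends) I = 0.69·e^(−0.0558·5/12) = 0.6741
Current forward F = (S − I)·e^(rT) = (132.12 − 0.6741)·e^(0.0558·12/12) = 131.4459 × 1.057386 = 138.9891
Value (long) = (F − K)·e^(−rT) = (138.9891 − 124.35) × 0.945728 = 13.8446
Value = kr 13.84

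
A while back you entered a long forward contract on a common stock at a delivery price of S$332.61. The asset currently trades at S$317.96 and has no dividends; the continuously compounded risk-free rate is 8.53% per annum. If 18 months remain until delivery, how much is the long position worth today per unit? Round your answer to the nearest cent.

Current fair forward for the remaining 18 months: F = S·e^(r·T), r = 0.0853
F = 317.96 · e^(0.0853 × 18/12) = 317.96 × 1.136496 = 361.3603
Value of long forward = (F − K)·e^(−rT) = (361.3603 − 332.61) · e^(−0.0853·18/12)
= 28.7503 × 0.879897 = 25.30

S$25.30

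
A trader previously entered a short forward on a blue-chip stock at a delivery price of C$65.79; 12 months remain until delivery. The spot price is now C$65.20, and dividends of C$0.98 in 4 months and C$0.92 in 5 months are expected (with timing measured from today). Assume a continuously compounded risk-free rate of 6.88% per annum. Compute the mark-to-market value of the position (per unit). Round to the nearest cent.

PV(remaining dividends) I = 0.98·e^(−0.0688·4/12) + 0.92·e^(−0.0688·5/12) = 1.8518
Current forward F = (S − I)·e^(rT) = (65.20 − 1.8518)·e^(0.0688·12/12) = 63.3482 × 1.071222 = 67.8600
Value (long) = (F − K)·e^(−rT) = (67.8600 − 65.79) × 0.933513 = 1.9324
Short position value = −(long value) = -C$1.93

-C$1.93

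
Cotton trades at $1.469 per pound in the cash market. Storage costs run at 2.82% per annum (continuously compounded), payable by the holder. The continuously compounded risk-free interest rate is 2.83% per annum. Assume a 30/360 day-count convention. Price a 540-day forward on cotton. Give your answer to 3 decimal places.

$1.599 per pound

Net carry = r + u − y = 0.0283 + 0.0282 − 0.0000 = 0.0565
F = S·e^((r+u−y)T) = 1.469 · e^(0.0565 × 540/360) = 1.469 · e^0.084750
= 1.469 × 1.088445 = $1.599 per pound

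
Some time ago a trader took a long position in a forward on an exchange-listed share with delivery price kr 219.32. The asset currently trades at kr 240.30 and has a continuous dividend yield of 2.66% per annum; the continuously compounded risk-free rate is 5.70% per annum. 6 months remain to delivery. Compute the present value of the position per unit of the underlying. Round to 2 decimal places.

kr 23.97

Current fair forward for the remaining 6 months: F = S·e^((r − q)·T), (r − q) = 0.0570 − 0.0266 = 0.0304
F = 240.30 · e^(0.0304 × 6/12) = 240.30 × 1.015316 = 243.9804
Value of long forward = (F − K)·e^(−rT) = (243.9804 − 219.32) · e^(−0.0570·6/12)
= 24.6604 × 0.971902 = 23.97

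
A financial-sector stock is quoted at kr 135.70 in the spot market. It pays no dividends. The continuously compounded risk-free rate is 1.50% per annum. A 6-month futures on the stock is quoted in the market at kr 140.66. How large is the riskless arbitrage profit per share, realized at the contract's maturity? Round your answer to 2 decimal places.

Fair futures: F* = S·e^(carry·T), with carry = r = 0.0150
F* = 135.70 · e^(0.0150 × 6/12) = 135.70 · e^0.007500 = 135.70 × 1.007528 = kr 136.7215
Market kr 140.66 > fair kr 136.7215: forward overpriced → cash-and-carry (buy spot, short the forward).
At maturity, profit = |F_mkt − F*| = |140.66 − 136.7215| = kr 3.94 per share

kr 3.94 per share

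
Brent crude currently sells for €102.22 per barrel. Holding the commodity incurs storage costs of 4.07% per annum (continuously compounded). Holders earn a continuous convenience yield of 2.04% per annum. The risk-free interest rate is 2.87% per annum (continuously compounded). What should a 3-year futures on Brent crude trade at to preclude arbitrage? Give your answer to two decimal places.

Net carry = r + u − y = 0.0287 + 0.0407 − 0.0204 = 0.0490
F = S·e^((r+u−y)T) = 102.22 · e^(0.0490 × 3) = 102.22 · e^0.147000
= 102.22 × 1.158354 = €118.41 per barrel

€118.41 per barrel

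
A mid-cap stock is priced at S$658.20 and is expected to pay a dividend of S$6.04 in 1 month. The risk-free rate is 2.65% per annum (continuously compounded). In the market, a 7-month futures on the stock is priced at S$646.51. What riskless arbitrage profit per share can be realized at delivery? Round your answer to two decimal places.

S$15.82 per share

PV(dividends) I = 6.04·e^(−0.0265·1/12) = 6.0267
Fair futures F* = (S − I)·e^(rT) = (658.20 − 6.0267)·e^0.015458 = 652.1733 × 1.015578 = 662.3329
Market S$646.51 < fair 662.3329: forward underpriced → reverse cash-and-carry (short the stock, invest proceeds at r, pay the dividends, go long the forward).
Profit at T = |F_mkt − F*| = |646.51 − 662.3329| = S$15.82 per share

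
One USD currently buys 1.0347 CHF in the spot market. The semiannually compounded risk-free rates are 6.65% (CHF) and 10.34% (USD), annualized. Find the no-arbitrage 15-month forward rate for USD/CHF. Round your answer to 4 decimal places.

By covered interest parity, F = S · (1+r_CHF/2)^(2T) / (1+r_USD/2)^(2T)
= 1.0347 × 1.085209 / 1.134305 = 1.0347 × 0.956717
F = 0.9899 CHF per USD

0.9899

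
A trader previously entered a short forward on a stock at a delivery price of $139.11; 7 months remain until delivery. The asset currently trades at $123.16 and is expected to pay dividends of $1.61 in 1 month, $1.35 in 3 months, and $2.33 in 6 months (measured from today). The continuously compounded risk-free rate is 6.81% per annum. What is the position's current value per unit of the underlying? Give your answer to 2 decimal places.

PV(remaining dividends) I = 1.61·e^(−0.0681·1/12) + 1.35·e^(−0.0681·3/12) + 2.33·e^(−0.0681·6/12) = 5.1801
Current forward F = (S − I)·e^(rT) = (123.16 − 5.1801)·e^(0.0681·7/12) = 117.9799 × 1.040525 = 122.7610
Value (long) = (F − K)·e^(−rT) = (122.7610 − 139.11) × 0.961054 = -15.7123
Short position value = −(long value) = $15.71

$15.71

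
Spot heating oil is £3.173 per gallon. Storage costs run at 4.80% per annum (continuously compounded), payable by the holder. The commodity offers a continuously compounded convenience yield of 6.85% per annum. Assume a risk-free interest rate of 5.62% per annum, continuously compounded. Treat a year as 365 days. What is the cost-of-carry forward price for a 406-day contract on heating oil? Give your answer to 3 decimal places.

Net carry = r + u − y = 0.0562 + 0.0480 − 0.0685 = 0.0357
F = S·e^((r+u−y)T) = 3.173 · e^(0.0357 × 406/365) = 3.173 · e^0.039710
= 3.173 × 1.040509 = £3.302 per gallon

£3.302 per gallon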